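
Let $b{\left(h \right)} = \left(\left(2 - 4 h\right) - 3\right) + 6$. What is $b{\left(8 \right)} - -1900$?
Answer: $1873$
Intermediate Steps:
$b{\left(h \right)} = 5 - 4 h$ ($b{\left(h \right)} = \left(\left(2 - 4 h\right) - 3\right) + 6 = \left(-1 - 4 h\right) + 6 = 5 - 4 h$)
$b{\left(8 \right)} - -1900 = \left(5 - 32\right) - -1900 = \left(5 - 32\right) + 1900 = -27 + 1900 = 1873$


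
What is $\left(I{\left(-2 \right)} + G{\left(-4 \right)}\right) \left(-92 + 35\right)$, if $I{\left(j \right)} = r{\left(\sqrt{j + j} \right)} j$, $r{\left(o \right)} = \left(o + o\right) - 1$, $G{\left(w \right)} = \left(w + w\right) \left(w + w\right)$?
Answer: $-3762 + 456 i \approx -3762.0 + 456.0 i$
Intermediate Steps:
$G{\left(w \right)} = 4 w^{2}$ ($G{\left(w \right)} = 2 w 2 w = 4 w^{2}$)
$r{\left(o \right)} = -1 + 2 o$ ($r{\left(o \right)} = 2 o - 1 = -1 + 2 o$)
$I{\left(j \right)} = j \left(-1 + 2 \sqrt{2} \sqrt{j}\right)$ ($I{\left(j \right)} = \left(-1 + 2 \sqrt{j + j}\right) j = \left(-1 + 2 \sqrt{2 j}\right) j = \left(-1 + 2 \sqrt{2} \sqrt{j}\right) j = j \left(-1 + 2 \sqrt{2} \sqrt{j}\right)$)
$\left(I{\left(-2 \right)} + G{\left(-4 \right)}\right) \left(-92 + 35\right) = \left(\left(\left(-1\right) \left(-2\right) + 2 \sqrt{2} \left(-2\right)^{\frac{3}{2}}\right) + 4 \left(-4\right)^{2}\right) \left(-92 + 35\right) = \left(\left(2 + 2 \sqrt{2} \left(- 2 i \sqrt{2}\right)\right) + 4 \cdot 16\right) \left(-57\right) = \left(\left(2 - 8 i\right) + 64\right) \left(-57\right) = \left(66 - 8 i\right) \left(-57\right) = -3762 + 456 i$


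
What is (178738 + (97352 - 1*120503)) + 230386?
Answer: 385973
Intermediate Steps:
(178738 + (97352 - 1*120503)) + 230386 = (178738 + (97352 - 120503)) + 230386 = (178738 - 23151) + 230386 = 155587 + 230386 = 385973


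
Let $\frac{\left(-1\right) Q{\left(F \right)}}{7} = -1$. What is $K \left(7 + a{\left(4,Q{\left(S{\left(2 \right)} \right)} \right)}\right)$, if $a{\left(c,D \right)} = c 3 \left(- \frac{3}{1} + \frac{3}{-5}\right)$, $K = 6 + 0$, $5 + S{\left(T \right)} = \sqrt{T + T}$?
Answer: $- \frac{1086}{5} \approx -217.2$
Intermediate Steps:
$S{\left(T \right)} = -5 + \sqrt{2} \sqrt{T}$ ($S{\left(T \right)} = -5 + \sqrt{T + T} = -5 + \sqrt{2 T} = -5 + \sqrt{2} \sqrt{T}$)
$Q{\left(F \right)} = 7$ ($Q{\left(F \right)} = \left(-7\right) \left(-1\right) = 7$)
$K = 6$
$a{\left(c,D \right)} = - \frac{54 c}{5}$ ($a{\left(c,D \right)} = 3 c \left(\left(-3\right) 1 + 3 \left(- \frac{1}{5}\right)\right) = 3 c \left(-3 - \frac{3}{5}\right) = 3 c \left(- \frac{18}{5}\right) = - \frac{54 c}{5}$)
$K \left(7 + a{\left(4,Q{\left(S{\left(2 \right)} \right)} \right)}\right) = 6 \left(7 - \frac{216}{5}\right) = 6 \left(- \frac{181}{5}\right) = - \frac{1086}{5}$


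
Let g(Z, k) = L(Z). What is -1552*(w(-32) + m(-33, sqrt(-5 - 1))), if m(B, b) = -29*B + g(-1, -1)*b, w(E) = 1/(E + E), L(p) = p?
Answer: -5940959/4 + 1552*I*sqrt(6) ≈ -1.4852e+6 + 3801.6*I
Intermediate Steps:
g(Z, k) = Z
w(E) = 1/(2*E)
m(B, b) = -b - 29*B (m(B, b) = -29*B - b = -b - 29*B)
-1552*(w(-32) + m(-33, sqrt(-5 - 1))) = -1552*((1/2)/(-32) + (-sqrt(-5 - 1) - 29*(-33))) = -1552*((1/2)*(-1/32) + (-sqrt(-6) + 957)) = -1552*(-1/64 + (-I*sqrt(6) + 957)) = -1552*(-1/64 + (957 - I*sqrt(6))) = -1552*(61247/64 - I*sqrt(6)) = -5940959/4 + 1552*I*sqrt(6)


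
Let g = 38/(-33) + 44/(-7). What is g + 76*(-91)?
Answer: -1599314/231 ≈ -6923.4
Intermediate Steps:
g = -1718/231 (g = 38*(-1/33) + 44*(-⅐) = -38/33 - 44/7 = -1718/231 ≈ -7.4372)
g + 76*(-91) = -1718/231 + 76*(-91) = -1718/231 - 6916 = -1599314/231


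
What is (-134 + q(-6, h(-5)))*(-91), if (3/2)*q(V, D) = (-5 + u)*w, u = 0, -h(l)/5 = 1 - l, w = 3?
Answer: 13104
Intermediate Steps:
h(l) = -5 + 5*l (h(l) = -5*(1 - l) = -5 + 5*l)
q(V, D) = -10 (q(V, D) = 2*((-5 + 0)*3)/3 = 2*(-5*3)/3 = (2/3)*(-15) = -10)
(-134 + q(-6, h(-5)))*(-91) = (-134 - 10)*(-91) = -144*(-91) = 13104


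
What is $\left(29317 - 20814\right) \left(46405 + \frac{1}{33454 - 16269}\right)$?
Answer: $\frac{6780886780778}{17185} \approx 3.9458 \cdot 10^{8}$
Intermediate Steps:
$\left(29317 - 20814\right) \left(46405 + \frac{1}{33454 - 16269}\right) = 8503 \left(46405 + \frac{1}{17185}\right) = 8503 \cdot \frac{797469926}{17185} = \frac{6780886780778}{17185}$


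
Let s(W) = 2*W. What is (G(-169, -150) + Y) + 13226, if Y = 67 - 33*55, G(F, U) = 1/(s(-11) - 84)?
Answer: 1216667/106 ≈ 11478.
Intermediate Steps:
G(F, U) = -1/106 (G(F, U) = 1/(2*(-11) - 84) = 1/(-22 - 84) = 1/(-106) = -1/106)
Y = -1748 (Y = 67 - 1815 = -1748)
(G(-169, -150) + Y) + 13226 = (-1/106 - 1748) + 13226 = -185289/106 + 13226 = 1216667/106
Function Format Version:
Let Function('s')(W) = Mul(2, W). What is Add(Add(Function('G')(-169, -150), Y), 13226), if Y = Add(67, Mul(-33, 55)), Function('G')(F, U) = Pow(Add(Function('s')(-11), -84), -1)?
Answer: Rational(1216667, 106) ≈ 11478.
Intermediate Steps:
Function('G')(F, U) = Rational(-1, 106) (Function('G')(F, U) = Pow(Add(Mul(2, -11), -84), -1) = Pow(Add(-22, -84), -1) = Pow(-106, -1) = Rational(-1, 106))
Y = -1748 (Y = Add(67, -1815) = -1748)
Add(Add(Function('G')(-169, -150), Y), 13226) = Add(Add(Rational(-1, 106), -1748), 13226) = Add(Rational(-185289, 106), 13226) = Rational(1216667, 106)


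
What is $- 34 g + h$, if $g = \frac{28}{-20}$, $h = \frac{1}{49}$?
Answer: $\frac{11667}{245} \approx 47.62$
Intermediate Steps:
$h = \frac{1}{49} \approx 0.020408$
$g = - \frac{7}{5}$ ($g = 28 \left(- \frac{1}{20}\right) = - \frac{7}{5} \approx -1.4$)
$- 34 g + h = \left(-34\right) \left(- \frac{7}{5}\right) + \frac{1}{49} = \frac{238}{5} + \frac{1}{49} = \frac{11667}{245}$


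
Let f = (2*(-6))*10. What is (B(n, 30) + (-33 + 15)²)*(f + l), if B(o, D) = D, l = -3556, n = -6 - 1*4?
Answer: -1301304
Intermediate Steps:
n = -10 (n = -6 - 4 = -10)
f = -120 (f = -12*10 = -120)
(B(n, 30) + (-33 + 15)²)*(f + l) = (30 + (-33 + 15)²)*(-120 - 3556) = (30 + (-18)²)*(-3676) = (30 + 324)*(-3676) = 354*(-3676) = -1301304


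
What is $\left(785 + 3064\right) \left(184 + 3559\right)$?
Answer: $14406807$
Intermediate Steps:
$\left(785 + 3064\right) \left(184 + 3559\right) = 3849 \cdot 3743 = 14406807$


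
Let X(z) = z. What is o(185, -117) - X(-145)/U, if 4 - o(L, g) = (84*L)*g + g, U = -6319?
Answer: 11489843874/6319 ≈ 1.8183e+6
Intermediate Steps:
o(L, g) = 4 - g - 84*L*g (o(L, g) = 4 - ((84*L)*g + g) = 4 - (84*L*g + g) = 4 - (g + 84*L*g) = 4 + (-g - 84*L*g) = 4 - g - 84*L*g)
o(185, -117) - X(-145)/U = (4 - 1*(-117) - 84*185*(-117)) - (-145)/(-6319) = (4 + 117 + 1818180) - (-145)*(-1)/6319 = 1818301 - 1*145/6319 = 1818301 - 145/6319 = 11489843874/6319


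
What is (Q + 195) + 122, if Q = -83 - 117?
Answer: 117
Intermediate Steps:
Q = -200
(Q + 195) + 122 = (-200 + 195) + 122 = -5 + 122 = 117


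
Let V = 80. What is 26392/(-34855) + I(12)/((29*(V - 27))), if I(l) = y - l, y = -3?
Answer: -41087329/53572135 ≈ -0.76695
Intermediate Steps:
I(l) = -3 - l
26392/(-34855) + I(12)/((29*(V - 27))) = 26392/(-34855) + (-3 - 1*12)/((29*(80 - 27))) = 26392*(-1/34855) + (-3 - 12)/((29*53)) = -26392/34855 - 15/1537 = -41087329/53572135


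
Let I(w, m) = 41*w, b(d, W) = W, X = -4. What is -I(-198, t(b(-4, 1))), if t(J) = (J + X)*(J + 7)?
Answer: 8118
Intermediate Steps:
t(J) = (-4 + J)*(7 + J) (t(J) = (J - 4)*(J + 7) = (-4 + J)*(7 + J))
-I(-198, t(b(-4, 1))) = -41*(-198) = -1*(-8118) = 8118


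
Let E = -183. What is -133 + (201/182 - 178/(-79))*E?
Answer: -10746599/14378 ≈ -747.43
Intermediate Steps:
-133 + (201/182 - 178/(-79))*E = -133 + (201/182 - 178/(-79))*(-183) = -133 + (201*(1/182) - 178*(-1/79))*(-183) = -133 + (201/182 + 178/79)*(-183) = -133 + (48275/14378)*(-183) = -133 - 8834325/14378 = -10746599/14378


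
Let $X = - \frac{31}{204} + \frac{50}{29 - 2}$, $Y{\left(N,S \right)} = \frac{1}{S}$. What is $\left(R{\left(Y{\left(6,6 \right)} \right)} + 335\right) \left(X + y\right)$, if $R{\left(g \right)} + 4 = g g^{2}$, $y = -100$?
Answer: $- \frac{12903707063}{396576} \approx -32538.0$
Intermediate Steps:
$X = \frac{3121}{1836}$ ($X = \left(-31\right) \frac{1}{204} + \frac{50}{29 - 2} = - \frac{31}{204} + \frac{50}{27} = \frac{3121}{1836} \approx 1.6999$)
$R{\left(g \right)} = -4 + g^{3}$ ($R{\left(g \right)} = -4 + g g^{2} = -4 + g^{3}$)
$\left(R{\left(Y{\left(6,6 \right)} \right)} + 335\right) \left(X + y\right) = \left(\left(-4 + \left(\frac{1}{6}\right)^{3}\right) + 335\right) \left(\frac{3121}{1836} - 100\right) = \left(\left(-4 + \left(\frac{1}{6}\right)^{3}\right) + 335\right) \left(- \frac{180479}{1836}\right) = \left(\left(-4 + \frac{1}{216}\right) + 335\right) \left(- \frac{180479}{1836}\right) = \left(- \frac{863}{216} + 335\right) \left(- \frac{180479}{1836}\right) = \frac{71497}{216} \left(- \frac{180479}{1836}\right) = - \frac{12903707063}{396576}$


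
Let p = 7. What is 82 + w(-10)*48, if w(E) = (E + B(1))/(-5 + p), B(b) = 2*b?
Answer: -110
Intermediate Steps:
w(E) = 1 + E/2 (w(E) = (E + 2*1)/(-5 + 7) = (E + 2)/2 = (2 + E)*(1/2) = 1 + E/2)
82 + w(-10)*48 = 82 + (1 + (1/2)*(-10))*48 = 82 + (1 - 5)*48 = 82 - 4*48 = 82 - 192 = -110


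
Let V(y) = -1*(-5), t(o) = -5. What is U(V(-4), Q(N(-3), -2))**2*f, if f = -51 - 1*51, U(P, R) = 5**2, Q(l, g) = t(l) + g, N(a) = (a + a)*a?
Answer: -63750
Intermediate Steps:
V(y) = 5
N(a) = 2*a**2 (N(a) = (2*a)*a = 2*a**2)
Q(l, g) = -5 + g
U(P, R) = 25
f = -102 (f = -51 - 51 = -102)
U(V(-4), Q(N(-3), -2))**2*f = 25**2*(-102) = 625*(-102) = -63750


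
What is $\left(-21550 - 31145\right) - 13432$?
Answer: $-66127$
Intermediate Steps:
$\left(-21550 - 31145\right) - 13432 = -52695 - 13432 = -66127$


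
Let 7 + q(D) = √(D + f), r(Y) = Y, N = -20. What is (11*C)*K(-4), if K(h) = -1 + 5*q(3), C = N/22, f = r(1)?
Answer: 260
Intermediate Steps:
f = 1
q(D) = -7 + √(1 + D) (q(D) = -7 + √(D + 1) = -7 + √(1 + D))
C = -10/11 (C = -20/22 = -20*1/22 = -10/11 ≈ -0.90909)
K(h) = -26 (K(h) = -1 + 5*(-7 + √(1 + 3)) = -1 + 5*(-7 + √4) = -1 + 5*(-7 + 2) = -1 + 5*(-5) = -1 - 25 = -26)
(11*C)*K(-4) = (11*(-10/11))*(-26) = -10*(-26) = 260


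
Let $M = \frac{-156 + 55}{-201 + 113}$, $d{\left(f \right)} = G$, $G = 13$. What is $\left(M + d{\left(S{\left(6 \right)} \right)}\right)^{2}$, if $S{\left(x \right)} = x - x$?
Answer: $\frac{1550025}{7744} \approx 200.16$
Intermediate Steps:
$S{\left(x \right)} = 0$
$d{\left(f \right)} = 13$
$M = \frac{101}{88}$ ($M = - \frac{101}{-88} = \left(-101\right) \left(- \frac{1}{88}\right) = \frac{101}{88} \approx 1.1477$)
$\left(M + d{\left(S{\left(6 \right)} \right)}\right)^{2} = \left(\frac{101}{88} + 13\right)^{2} = \left(\frac{1245}{88}\right)^{2} = \frac{1550025}{7744}$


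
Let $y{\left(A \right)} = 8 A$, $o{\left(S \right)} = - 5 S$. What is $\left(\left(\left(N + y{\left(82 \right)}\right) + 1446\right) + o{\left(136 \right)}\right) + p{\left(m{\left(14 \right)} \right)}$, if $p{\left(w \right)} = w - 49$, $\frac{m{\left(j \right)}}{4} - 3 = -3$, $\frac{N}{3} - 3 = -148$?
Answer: $938$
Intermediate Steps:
$N = -435$ ($N = 9 + 3 \left(-148\right) = 9 - 444 = -435$)
$m{\left(j \right)} = 0$ ($m{\left(j \right)} = 12 + 4 \left(-3\right) = 12 - 12 = 0$)
$p{\left(w \right)} = -49 + w$ ($p{\left(w \right)} = w - 49 = -49 + w$)
$\left(\left(\left(N + y{\left(82 \right)}\right) + 1446\right) + o{\left(136 \right)}\right) + p{\left(m{\left(14 \right)} \right)} = \left(\left(\left(-435 + 8 \cdot 82\right) + 1446\right) - 680\right) + \left(-49 + 0\right) = \left(\left(\left(-435 + 656\right) + 1446\right) - 680\right) - 49 = \left(\left(221 + 1446\right) - 680\right) - 49 = \left(1667 - 680\right) - 49 = 987 - 49 = 938$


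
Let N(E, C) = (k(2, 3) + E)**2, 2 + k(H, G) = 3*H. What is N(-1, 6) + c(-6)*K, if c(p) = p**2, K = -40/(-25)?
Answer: 333/5 ≈ 66.600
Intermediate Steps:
K = 8/5 (K = -40*(-1/25) = 8/5 ≈ 1.6000)
k(H, G) = -2 + 3*H
N(E, C) = (4 + E)**2 (N(E, C) = ((-2 + 3*2) + E)**2 = ((-2 + 6) + E)**2 = (4 + E)**2)
N(-1, 6) + c(-6)*K = (4 - 1)**2 + (-6)**2*(8/5) = 3**2 + 36*(8/5) = 9 + 288/5 = 333/5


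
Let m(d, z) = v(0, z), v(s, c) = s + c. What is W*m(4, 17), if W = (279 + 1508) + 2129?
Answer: 66572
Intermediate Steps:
W = 3916 (W = 1787 + 2129 = 3916)
v(s, c) = c + s
m(d, z) = z (m(d, z) = z + 0 = z)
W*m(4, 17) = 3916*17 = 66572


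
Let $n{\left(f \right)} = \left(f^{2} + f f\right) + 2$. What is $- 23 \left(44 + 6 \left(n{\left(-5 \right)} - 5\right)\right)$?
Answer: $-7498$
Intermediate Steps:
$n{\left(f \right)} = 2 + 2 f^{2}$ ($n{\left(f \right)} = \left(f^{2} + f^{2}\right) + 2 = 2 f^{2} + 2 = 2 + 2 f^{2}$)
$- 23 \left(44 + 6 \left(n{\left(-5 \right)} - 5\right)\right) = - 23 \left(44 + 6 \left(\left(2 + 2 \left(-5\right)^{2}\right) - 5\right)\right) = - 23 \left(44 + 6 \left(\left(2 + 2 \cdot 25\right) - 5\right)\right) = - 23 \left(44 + 6 \left(\left(2 + 50\right) - 5\right)\right) = - 23 \left(44 + 6 \left(52 - 5\right)\right) = - 23 \left(44 + 6 \cdot 47\right) = - 23 \left(44 + 282\right) = \left(-23\right) 326 = -7498$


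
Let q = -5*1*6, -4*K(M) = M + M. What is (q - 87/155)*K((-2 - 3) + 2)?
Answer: -14211/310 ≈ -45.842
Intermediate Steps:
K(M) = -M/2 (K(M) = -(M + M)/4 = -M/2)
q = -30 (q = -5*6 = -30)
(q - 87/155)*K((-2 - 3) + 2) = (-30 - 87/155)*(-((-2 - 3) + 2)/2) = (-30 - 87*1/155)*(-(-5 + 2)/2) = (-30 - 87/155)*(-1/2*(-3)) = -4737/155*3/2 = -14211/310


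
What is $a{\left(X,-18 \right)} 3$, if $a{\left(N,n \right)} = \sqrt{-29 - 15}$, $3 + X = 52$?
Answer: $6 i \sqrt{11} \approx 19.9 i$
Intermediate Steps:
$X = 49$ ($X = -3 + 52 = 49$)
$a{\left(N,n \right)} = 2 i \sqrt{11}$ ($a{\left(N,n \right)} = \sqrt{-44} = 2 i \sqrt{11}$)
$a{\left(X,-18 \right)} 3 = 2 i \sqrt{11} \cdot 3 = 6 i \sqrt{11}$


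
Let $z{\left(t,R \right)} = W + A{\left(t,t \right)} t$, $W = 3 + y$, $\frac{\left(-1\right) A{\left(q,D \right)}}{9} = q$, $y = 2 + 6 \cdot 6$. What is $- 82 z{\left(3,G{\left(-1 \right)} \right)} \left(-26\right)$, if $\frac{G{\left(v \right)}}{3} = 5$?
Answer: $-85280$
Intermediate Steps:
$y = 38$ ($y = 2 + 36 = 38$)
$G{\left(v \right)} = 15$ ($G{\left(v \right)} = 3 \cdot 5 = 15$)
$A{\left(q,D \right)} = - 9 q$
$W = 41$ ($W = 3 + 38 = 41$)
$z{\left(t,R \right)} = 41 - 9 t^{2}$ ($z{\left(t,R \right)} = 41 + - 9 t t = 41 - 9 t^{2}$)
$- 82 z{\left(3,G{\left(-1 \right)} \right)} \left(-26\right) = - 82 \left(41 - 9 \cdot 3^{2}\right) \left(-26\right) = - 82 \left(41 - 81\right) \left(-26\right) = \left(-82\right) \left(-40\right) \left(-26\right) = 3280 \left(-26\right) = -85280$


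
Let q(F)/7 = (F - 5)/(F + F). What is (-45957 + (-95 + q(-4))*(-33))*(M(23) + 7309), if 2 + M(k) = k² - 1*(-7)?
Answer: -2703129165/8 ≈ -3.3789e+8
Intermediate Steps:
q(F) = 7*(-5 + F)/(2*F) (q(F) = 7*((F - 5)/(F + F)) = 7*((-5 + F)/((2*F))) = 7*((-5 + F)*(1/(2*F))) = 7*((-5 + F)/(2*F)) = 7*(-5 + F)/(2*F))
M(k) = 5 + k² (M(k) = -2 + (k² - 1*(-7)) = -2 + (k² + 7) = -2 + (7 + k²) = 5 + k²)
(-45957 + (-95 + q(-4))*(-33))*(M(23) + 7309) = (-45957 + (-95 + (7/2)*(-5 - 4)/(-4))*(-33))*((5 + 23²) + 7309) = (-45957 + (-95 + (7/2)*(-¼)*(-9))*(-33))*((5 + 529) + 7309) = (-45957 + (-95 + 63/8)*(-33))*(534 + 7309) = (-45957 - 697/8*(-33))*7843 = (-45957 + 23001/8)*7843 = -344655/8*7843 = -2703129165/8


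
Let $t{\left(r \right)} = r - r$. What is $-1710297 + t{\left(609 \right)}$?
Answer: $-1710297$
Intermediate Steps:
$t{\left(r \right)} = 0$
$-1710297 + t{\left(609 \right)} = -1710297 + 0 = -1710297$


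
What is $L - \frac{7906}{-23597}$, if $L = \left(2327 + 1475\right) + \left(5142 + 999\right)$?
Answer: $\frac{234632877}{23597} \approx 9943.3$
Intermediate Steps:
$L = 9943$ ($L = 3802 + 6141 = 9943$)
$L - \frac{7906}{-23597} = 9943 - \frac{7906}{-23597} = 9943 - 7906 \left(- \frac{1}{23597}\right) = 9943 - - \frac{7906}{23597} = 9943 + \frac{7906}{23597} = \frac{234632877}{23597}$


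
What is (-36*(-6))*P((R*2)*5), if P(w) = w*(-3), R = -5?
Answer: 32400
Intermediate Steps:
P(w) = -3*w
(-36*(-6))*P((R*2)*5) = (-36*(-6))*(-3*(-5*2)*5) = 216*(-(-30)*5) = 216*(-3*(-50)) = 216*150 = 32400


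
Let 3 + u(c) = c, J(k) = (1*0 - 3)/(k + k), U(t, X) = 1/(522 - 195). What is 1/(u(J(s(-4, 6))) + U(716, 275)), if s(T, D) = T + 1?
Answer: -654/1633 ≈ -0.40049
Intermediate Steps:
s(T, D) = 1 + T
U(t, X) = 1/327
J(k) = -3/(2*k) (J(k) = (0 - 3)/((2*k)) = -3/(2*k))
u(c) = -3 + c
1/(u(J(s(-4, 6))) + U(716, 275)) = 1/((-3 - 3/(2*(1 - 4))) + 1/327) = 1/((-3 - 3/2/(-3)) + 1/327) = 1/((-3 - 3/2*(-1/3)) + 1/327) = 1/((-3 + 1/2) + 1/327) = 1/(-5/2 + 1/327) = 1/(-1633/654) = -654/1633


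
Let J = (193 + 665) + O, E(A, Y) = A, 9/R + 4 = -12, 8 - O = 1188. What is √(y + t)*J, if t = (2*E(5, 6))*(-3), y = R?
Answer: -161*I*√489/2 ≈ -1780.1*I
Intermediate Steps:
O = -1180 (O = 8 - 1*1188 = 8 - 1188 = -1180)
R = -9/16 (R = 9/(-4 - 12) = 9/(-16) = 9*(-1/16) = -9/16 ≈ -0.56250)
y = -9/16 ≈ -0.56250
t = -30 (t = (2*5)*(-3) = 10*(-3) = -30)
J = -322 (J = (193 + 665) - 1180 = 858 - 1180 = -322)
√(y + t)*J = √(-9/16 - 30)*(-322) = √(-489/16)*(-322) = (I*√489/4)*(-322) = -161*I*√489/2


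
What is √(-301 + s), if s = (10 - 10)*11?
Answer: I*√301 ≈ 17.349*I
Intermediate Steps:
s = 0 (s = 0*11 = 0)
√(-301 + s) = √(-301 + 0) = √(-301) = I*√301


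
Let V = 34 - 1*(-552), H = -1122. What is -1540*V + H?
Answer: -903562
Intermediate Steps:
V = 586 (V = 34 + 552 = 586)
-1540*V + H = -1540*586 - 1122 = -902440 - 1122 = -903562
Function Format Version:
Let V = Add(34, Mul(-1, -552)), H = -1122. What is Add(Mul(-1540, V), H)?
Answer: -903562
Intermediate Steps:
V = 586 (V = Add(34, 552) = 586)
Add(Mul(-1540, V), H) = Add(Mul(-1540, 586), -1122) = Add(-902440, -1122) = -903562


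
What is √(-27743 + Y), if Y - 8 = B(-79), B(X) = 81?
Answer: I*√27654 ≈ 166.29*I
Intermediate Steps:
Y = 89 (Y = 8 + 81 = 89)
√(-27743 + Y) = √(-27743 + 89) = √(-27654) = I*√27654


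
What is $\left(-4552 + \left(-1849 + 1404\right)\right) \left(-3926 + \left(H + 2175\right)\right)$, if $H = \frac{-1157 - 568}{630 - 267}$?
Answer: $\frac{1061592662}{121} \approx 8.7735 \cdot 10^{6}$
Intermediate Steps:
$H = - \frac{575}{121}$ ($H = - \frac{1725}{363} = \left(-1725\right) \frac{1}{363} = - \frac{575}{121} \approx -4.7521$)
$\left(-4552 + \left(-1849 + 1404\right)\right) \left(-3926 + \left(H + 2175\right)\right) = \left(-4552 + \left(-1849 + 1404\right)\right) \left(-3926 + \left(- \frac{575}{121} + 2175\right)\right) = \left(-4552 - 445\right) \left(-3926 + \frac{262600}{121}\right) = \left(-4997\right) \left(- \frac{212446}{121}\right) = \frac{1061592662}{121}$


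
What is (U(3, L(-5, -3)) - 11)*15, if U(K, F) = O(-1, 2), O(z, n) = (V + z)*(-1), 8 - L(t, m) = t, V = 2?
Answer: -180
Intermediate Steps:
L(t, m) = 8 - t
O(z, n) = -2 - z (O(z, n) = (2 + z)*(-1) = -2 - z)
U(K, F) = -1 (U(K, F) = -2 - 1*(-1) = -2 + 1 = -1)
(U(3, L(-5, -3)) - 11)*15 = (-1 - 11)*15 = -12*15 = -180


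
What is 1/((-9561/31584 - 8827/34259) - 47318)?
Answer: -360678752/17066799301225 ≈ -2.1133e-5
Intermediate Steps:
1/((-9561/31584 - 8827/34259) - 47318) = 1/((-9561*1/31584 - 8827*1/34259) - 47318) = 1/((-3187/10528 - 8827/34259) - 47318) = 1/(-202114089/360678752 - 47318) = 1/(-17066799301225/360678752) = -360678752/17066799301225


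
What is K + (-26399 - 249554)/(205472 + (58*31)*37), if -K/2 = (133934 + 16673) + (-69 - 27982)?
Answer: -66670249729/271998 ≈ -2.4511e+5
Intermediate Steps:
K = -245112 (K = -2*((133934 + 16673) + (-69 - 27982)) = -2*(150607 - 28051) = -2*122556 = -245112)
K + (-26399 - 249554)/(205472 + (58*31)*37) = -245112 + (-26399 - 249554)/(205472 + (58*31)*37) = -245112 - 275953/(205472 + 1798*37) = -245112 - 275953/(205472 + 66526) = -245112 - 275953/271998 = -66670249729/271998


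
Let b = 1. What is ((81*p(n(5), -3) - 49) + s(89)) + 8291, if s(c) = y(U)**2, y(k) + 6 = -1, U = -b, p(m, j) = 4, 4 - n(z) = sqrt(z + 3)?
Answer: 8615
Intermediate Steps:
n(z) = 4 - sqrt(3 + z) (n(z) = 4 - sqrt(z + 3) = 4 - sqrt(3 + z))
U = -1 (U = -1*1 = -1)
y(k) = -7 (y(k) = -6 - 1 = -7)
s(c) = 49 (s(c) = (-7)**2 = 49)
((81*p(n(5), -3) - 49) + s(89)) + 8291 = ((81*4 - 49) + 49) + 8291 = ((324 - 49) + 49) + 8291 = (275 + 49) + 8291 = 324 + 8291 = 8615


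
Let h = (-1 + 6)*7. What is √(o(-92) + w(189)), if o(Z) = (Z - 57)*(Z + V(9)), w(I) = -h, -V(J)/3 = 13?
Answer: 2*√4871 ≈ 139.59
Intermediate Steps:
V(J) = -39 (V(J) = -3*13 = -39)
h = 35 (h = 5*7 = 35)
w(I) = -35 (w(I) = -1*35 = -35)
o(Z) = (-57 + Z)*(-39 + Z) (o(Z) = (Z - 57)*(Z - 39) = (-57 + Z)*(-39 + Z))
√(o(-92) + w(189)) = √((2223 + (-92)² - 96*(-92)) - 35) = √((2223 + 8464 + 8832) - 35) = √(19519 - 35) = √19484 = 2*√4871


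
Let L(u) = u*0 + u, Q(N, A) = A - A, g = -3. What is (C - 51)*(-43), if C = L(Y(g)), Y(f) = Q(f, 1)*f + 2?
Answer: 2107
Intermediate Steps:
Q(N, A) = 0
Y(f) = 2 (Y(f) = 0*f + 2 = 0 + 2 = 2)
L(u) = u (L(u) = 0 + u = u)
C = 2
(C - 51)*(-43) = (2 - 51)*(-43) = -49*(-43) = 2107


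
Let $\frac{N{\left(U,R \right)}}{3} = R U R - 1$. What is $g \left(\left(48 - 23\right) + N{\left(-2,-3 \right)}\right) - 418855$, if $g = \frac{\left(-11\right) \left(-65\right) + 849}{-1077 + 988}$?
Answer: $- \frac{37228047}{89} \approx -4.1829 \cdot 10^{5}$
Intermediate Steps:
$N{\left(U,R \right)} = -3 + 3 U R^{2}$ ($N{\left(U,R \right)} = 3 \left(R U R - 1\right) = 3 \left(U R^{2} - 1\right) = 3 \left(-1 + U R^{2}\right) = -3 + 3 U R^{2}$)
$g = - \frac{1564}{89}$ ($g = \frac{715 + 849}{-89} = 1564 \left(- \frac{1}{89}\right) = - \frac{1564}{89} \approx -17.573$)
$g \left(\left(48 - 23\right) + N{\left(-2,-3 \right)}\right) - 418855 = - \frac{1564 \left(\left(48 - 23\right) + \left(-3 + 3 \left(-2\right) \left(-3\right)^{2}\right)\right)}{89} - 418855 = - \frac{1564 \left(25 + \left(-3 + 3 \left(-2\right) 9\right)\right)}{89} - 418855 = - \frac{1564 \left(25 - 57\right)}{89} - 418855 = \left(- \frac{1564}{89}\right) \left(-32\right) - 418855 = \frac{50048}{89} - 418855 = - \frac{37228047}{89}$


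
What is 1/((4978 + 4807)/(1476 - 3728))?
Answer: -2252/9785 ≈ -0.23015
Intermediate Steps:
1/((4978 + 4807)/(1476 - 3728)) = 1/(9785/(-2252)) = 1/(9785*(-1/2252)) = 1/(-9785/2252) = -2252/9785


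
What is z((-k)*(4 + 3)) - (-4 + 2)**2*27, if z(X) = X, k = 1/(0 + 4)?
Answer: -439/4 ≈ -109.75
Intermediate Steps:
k = 1/4 ≈ 0.25000
z((-k)*(4 + 3)) - (-4 + 2)**2*27 = (-1*1/4)*(4 + 3) - (-4 + 2)**2*27 = -1/4*7 - 1*(-2)**2*27 = -7/4 - 1*4*27 = -7/4 - 4*27 = -7/4 - 108 = -439/4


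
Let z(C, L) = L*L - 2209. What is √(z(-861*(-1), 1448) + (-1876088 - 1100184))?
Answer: I*√881777 ≈ 939.03*I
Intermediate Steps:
z(C, L) = -2209 + L² (z(C, L) = L² - 2209 = -2209 + L²)
√(z(-861*(-1), 1448) + (-1876088 - 1100184)) = √((-2209 + 1448²) + (-1876088 - 1100184)) = √((-2209 + 2096704) - 2976272) = √(2094495 - 2976272) = √(-881777) = I*√881777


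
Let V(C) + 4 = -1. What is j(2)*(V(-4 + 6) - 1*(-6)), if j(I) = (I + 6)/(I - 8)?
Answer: -4/3 ≈ -1.3333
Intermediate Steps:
V(C) = -5 (V(C) = -4 - 1 = -5)
j(I) = (6 + I)/(-8 + I)
j(2)*(V(-4 + 6) - 1*(-6)) = ((6 + 2)/(-8 + 2))*(-5 - 1*(-6)) = (8/(-6))*(-5 + 6) = -⅙*8*1 = -4/3*1 = -4/3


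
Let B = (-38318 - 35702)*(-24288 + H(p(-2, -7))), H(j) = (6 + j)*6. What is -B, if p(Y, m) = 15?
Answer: -1788471240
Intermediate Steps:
H(j) = 36 + 6*j
B = 1788471240 (B = (-38318 - 35702)*(-24288 + (36 + 6*15)) = -74020*(-24288 + (36 + 90)) = -74020*(-24288 + 126) = -74020*(-24162) = 1788471240)
-B = -1*1788471240 = -1788471240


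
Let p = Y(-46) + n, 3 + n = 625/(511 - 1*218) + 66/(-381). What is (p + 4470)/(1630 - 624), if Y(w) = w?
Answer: 82291380/18717133 ≈ 4.3966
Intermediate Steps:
n = -38704/37211 (n = -3 + (625/(511 - 1*218) + 66/(-381)) = -3 + (625/(511 - 218) + 66*(-1/381)) = -3 + (625/293 - 22/127) = -3 + 72929/37211 = -38704/37211 ≈ -1.0401)
p = -1750410/37211 (p = -46 - 38704/37211 = -1750410/37211 ≈ -47.040)
(p + 4470)/(1630 - 624) = (-1750410/37211 + 4470)/(1630 - 624) = (164582760/37211)/1006 = (164582760/37211)*(1/1006) = 82291380/18717133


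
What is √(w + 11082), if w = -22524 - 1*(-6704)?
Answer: I*√4738 ≈ 68.833*I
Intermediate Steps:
w = -15820 (w = -22524 + 6704 = -15820)
√(w + 11082) = √(-15820 + 11082) = √(-4738) = I*√4738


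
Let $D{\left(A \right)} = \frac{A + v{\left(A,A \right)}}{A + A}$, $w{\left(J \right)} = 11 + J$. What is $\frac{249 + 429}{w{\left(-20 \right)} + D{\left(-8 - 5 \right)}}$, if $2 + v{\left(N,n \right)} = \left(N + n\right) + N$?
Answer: $- \frac{1469}{15} \approx -97.933$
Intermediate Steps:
$v{\left(N,n \right)} = -2 + n + 2 N$ ($v{\left(N,n \right)} = -2 + \left(\left(N + n\right) + N\right) = -2 + \left(n + 2 N\right) = -2 + n + 2 N$)
$D{\left(A \right)} = \frac{-2 + 4 A}{2 A}$ ($D{\left(A \right)} = \frac{A + \left(-2 + A + 2 A\right)}{A + A} = \frac{A + \left(-2 + 3 A\right)}{2 A} = \left(-2 + 4 A\right) \frac{1}{2 A} = \frac{-2 + 4 A}{2 A}$)
$\frac{249 + 429}{w{\left(-20 \right)} + D{\left(-8 - 5 \right)}} = \frac{249 + 429}{\left(11 - 20\right) + \left(2 - \frac{1}{-8 - 5}\right)} = \frac{678}{-9 + \left(2 - \frac{1}{-8 - 5}\right)} = \frac{678}{-9 + \left(2 - \frac{1}{-13}\right)} = \frac{678}{-9 + \left(2 - - \frac{1}{13}\right)} = \frac{678}{-9 + \left(2 + \frac{1}{13}\right)} = \frac{678}{-9 + \frac{27}{13}} = \frac{678}{- \frac{90}{13}} = 678 \left(- \frac{13}{90}\right) = - \frac{1469}{15}$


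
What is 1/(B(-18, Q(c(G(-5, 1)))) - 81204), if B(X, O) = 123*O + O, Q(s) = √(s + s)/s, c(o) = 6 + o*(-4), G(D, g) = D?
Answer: -263913/21430787408 - 31*√13/21430787408 ≈ -1.2320e-5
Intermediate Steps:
c(o) = 6 - 4*o
Q(s) = √2/√s (Q(s) = √(2*s)/s = (√2*√s)/s = √2/√s)
B(X, O) = 124*O
1/(B(-18, Q(c(G(-5, 1)))) - 81204) = 1/(124*(√2/√(6 - 4*(-5))) - 81204) = 1/(124*(√2/√(6 + 20)) - 81204) = 1/(124*(√2/√26) - 81204) = 1/(124*(√2*(√26/26)) - 81204) = 1/(124*(√13/13) - 81204) = 1/(124*√13/13 - 81204) = 1/(-81204 + 124*√13/13)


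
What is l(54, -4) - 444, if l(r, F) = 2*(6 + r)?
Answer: -324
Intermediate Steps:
l(r, F) = 12 + 2*r
l(54, -4) - 444 = (12 + 2*54) - 444 = (12 + 108) - 444 = 120 - 444 = -324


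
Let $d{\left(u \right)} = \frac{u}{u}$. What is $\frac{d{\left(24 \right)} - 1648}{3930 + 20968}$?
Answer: $- \frac{1647}{24898} \approx -0.06615$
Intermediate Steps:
$d{\left(u \right)} = 1$
$\frac{d{\left(24 \right)} - 1648}{3930 + 20968} = \frac{1 - 1648}{3930 + 20968} = \frac{1 + \left(-3140 + 1492\right)}{24898} = \left(1 - 1648\right) \frac{1}{24898} = \left(-1647\right) \frac{1}{24898} = - \frac{1647}{24898}$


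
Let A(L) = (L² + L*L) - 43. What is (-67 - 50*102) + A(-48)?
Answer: -602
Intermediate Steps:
A(L) = -43 + 2*L² (A(L) = (L² + L²) - 43 = 2*L² - 43 = -43 + 2*L²)
(-67 - 50*102) + A(-48) = (-67 - 50*102) + (-43 + 2*(-48)²) = (-67 - 5100) + (-43 + 2*2304) = -5167 + (-43 + 4608) = -5167 + 4565 = -602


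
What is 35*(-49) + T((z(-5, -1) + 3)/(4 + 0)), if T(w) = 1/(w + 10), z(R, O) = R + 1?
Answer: -66881/39 ≈ -1714.9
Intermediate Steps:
z(R, O) = 1 + R
T(w) = 1/(10 + w)
35*(-49) + T((z(-5, -1) + 3)/(4 + 0)) = 35*(-49) + 1/(10 + ((1 - 5) + 3)/(4 + 0)) = -1715 + 1/(10 + (-4 + 3)/4) = -1715 + 1/(10 - 1*¼) = -1715 + 1/(10 - ¼) = -1715 + 1/(39/4) = -1715 + 4/39 = -66881/39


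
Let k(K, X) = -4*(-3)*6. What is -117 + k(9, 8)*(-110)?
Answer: -8037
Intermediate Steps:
k(K, X) = 72 (k(K, X) = 12*6 = 72)
-117 + k(9, 8)*(-110) = -117 + 72*(-110) = -117 - 7920 = -8037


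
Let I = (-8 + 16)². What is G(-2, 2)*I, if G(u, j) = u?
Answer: -128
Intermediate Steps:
I = 64 (I = 8² = 64)
G(-2, 2)*I = -2*64 = -128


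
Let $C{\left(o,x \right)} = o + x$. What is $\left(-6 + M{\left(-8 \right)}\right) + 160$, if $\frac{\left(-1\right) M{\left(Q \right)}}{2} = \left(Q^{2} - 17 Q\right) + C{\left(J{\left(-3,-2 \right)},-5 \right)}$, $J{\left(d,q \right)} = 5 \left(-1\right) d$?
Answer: $-266$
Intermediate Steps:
$J{\left(d,q \right)} = - 5 d$
$M{\left(Q \right)} = -20 - 2 Q^{2} + 34 Q$ ($M{\left(Q \right)} = - 2 \left(\left(Q^{2} - 17 Q\right) - -10\right) = - 2 \left(\left(Q^{2} - 17 Q\right) + \left(15 - 5\right)\right) = - 2 \left(\left(Q^{2} - 17 Q\right) + 10\right) = - 2 \left(10 + Q^{2} - 17 Q\right) = -20 - 2 Q^{2} + 34 Q$)
$\left(-6 + M{\left(-8 \right)}\right) + 160 = \left(-6 - \left(292 + 128\right)\right) + 160 = \left(-6 - 420\right) + 160 = -426 + 160 = -266$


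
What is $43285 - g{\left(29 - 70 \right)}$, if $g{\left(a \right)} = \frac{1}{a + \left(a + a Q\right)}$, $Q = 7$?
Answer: $\frac{15972166}{369} \approx 43285.0$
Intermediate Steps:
$g{\left(a \right)} = \frac{1}{9 a}$ ($g{\left(a \right)} = \frac{1}{a + \left(a + a 7\right)} = \frac{1}{a + \left(a + 7 a\right)} = \frac{1}{a + 8 a} = \frac{1}{9 a}$)
$43285 - g{\left(29 - 70 \right)} = 43285 - \frac{1}{9 \left(29 - 70\right)} = 43285 - \frac{1}{9 \left(-41\right)} = 43285 - \frac{1}{9} \left(- \frac{1}{41}\right) = 43285 - - \frac{1}{369} = 43285 + \frac{1}{369} = \frac{15972166}{369}$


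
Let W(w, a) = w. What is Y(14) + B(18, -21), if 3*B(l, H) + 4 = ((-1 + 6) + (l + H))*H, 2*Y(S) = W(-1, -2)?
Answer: -95/6 ≈ -15.833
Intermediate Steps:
Y(S) = -1/2 (Y(S) = (1/2)*(-1) = -1/2)
B(l, H) = -4/3 + H*(5 + H + l)/3 (B(l, H) = -4/3 + (((-1 + 6) + (l + H))*H)/3 = -4/3 + ((5 + (H + l))*H)/3 = -4/3 + ((5 + H + l)*H)/3 = -4/3 + (H*(5 + H + l))/3 = -4/3 + H*(5 + H + l)/3)
Y(14) + B(18, -21) = -1/2 + (-4/3 + (1/3)*(-21)**2 + (5/3)*(-21) + (1/3)*(-21)*18) = -1/2 + (-4/3 + (1/3)*441 - 35 - 126) = -1/2 + (-4/3 + 147 - 35 - 126) = -1/2 - 46/3 = -95/6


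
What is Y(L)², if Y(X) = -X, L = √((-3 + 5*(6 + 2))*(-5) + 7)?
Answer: -178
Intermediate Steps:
L = I*√178 (L = √((-3 + 5*8)*(-5) + 7) = √((-3 + 40)*(-5) + 7) = √(37*(-5) + 7) = √(-185 + 7) = √(-178) = I*√178 ≈ 13.342*I)
Y(L)² = (-I*√178)² = -178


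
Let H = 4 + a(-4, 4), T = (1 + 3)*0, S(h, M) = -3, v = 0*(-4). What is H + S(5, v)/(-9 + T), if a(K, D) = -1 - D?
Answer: -⅔ ≈ -0.66667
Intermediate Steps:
v = 0
T = 0 (T = 4*0 = 0)
H = -1 (H = 4 + (-1 - 1*4) = 4 + (-1 - 4) = 4 - 5 = -1)
H + S(5, v)/(-9 + T) = -1 - 3/(-9 + 0) = -1 - 3/(-9) = -1 - 3*(-⅑) = -1 + ⅓ = -⅔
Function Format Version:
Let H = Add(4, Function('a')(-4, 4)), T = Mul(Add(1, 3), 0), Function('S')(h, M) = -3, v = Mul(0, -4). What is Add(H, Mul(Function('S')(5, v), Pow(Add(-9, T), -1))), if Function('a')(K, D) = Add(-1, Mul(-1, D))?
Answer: Rational(-2, 3) ≈ -0.66667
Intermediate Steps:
v = 0
T = 0 (T = Mul(4, 0) = 0)
H = -1 (H = Add(4, Add(-1, Mul(-1, 4))) = Add(4, Add(-1, -4)) = Add(4, -5) = -1)
Add(H, Mul(Function('S')(5, v), Pow(Add(-9, T), -1))) = Add(-1, Mul(-3, Pow(Add(-9, 0), -1))) = Add(-1, Mul(-3, Pow(-9, -1))) = Add(-1, Mul(-3, Rational(-1, 9))) = Add(-1, Rational(1, 3)) = Rational(-2, 3)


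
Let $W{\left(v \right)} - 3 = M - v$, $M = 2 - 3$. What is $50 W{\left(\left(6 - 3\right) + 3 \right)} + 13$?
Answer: $-187$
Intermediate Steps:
$M = -1$ ($M = 2 - 3 = -1$)
$W{\left(v \right)} = 2 - v$ ($W{\left(v \right)} = 3 - \left(1 + v\right) = 2 - v$)
$50 W{\left(\left(6 - 3\right) + 3 \right)} + 13 = 50 \left(2 - \left(\left(6 - 3\right) + 3\right)\right) + 13 = 50 \left(2 - \left(3 + 3\right)\right) + 13 = 50 \left(2 - 6\right) + 13 = 50 \left(-4\right) + 13 = -200 + 13 = -187$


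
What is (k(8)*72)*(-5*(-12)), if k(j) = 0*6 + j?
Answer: 34560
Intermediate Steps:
k(j) = j (k(j) = 0 + j = j)
(k(8)*72)*(-5*(-12)) = (8*72)*(-5*(-12)) = 576*60 = 34560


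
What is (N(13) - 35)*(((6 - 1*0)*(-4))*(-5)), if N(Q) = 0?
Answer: -4200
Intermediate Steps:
(N(13) - 35)*(((6 - 1*0)*(-4))*(-5)) = (0 - 35)*(((6 - 1*0)*(-4))*(-5)) = -35*(6 + 0)*(-4)*(-5) = -35*6*(-4)*(-5) = -(-840)*(-5) = -35*120 = -4200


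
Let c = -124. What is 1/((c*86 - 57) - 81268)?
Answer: -1/91989 ≈ -1.0871e-5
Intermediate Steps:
1/((c*86 - 57) - 81268) = 1/((-124*86 - 57) - 81268) = 1/((-10664 - 57) - 81268) = 1/(-10721 - 81268) = 1/(-91989) = -1/91989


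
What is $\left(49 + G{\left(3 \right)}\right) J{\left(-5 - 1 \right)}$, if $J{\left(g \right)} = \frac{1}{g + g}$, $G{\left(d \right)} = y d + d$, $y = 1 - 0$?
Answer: $- \frac{55}{12} \approx -4.5833$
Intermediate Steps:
$y = 1$ ($y = 1 + 0 = 1$)
$G{\left(d \right)} = 2 d$ ($G{\left(d \right)} = 1 d + d = d + d = 2 d$)
$J{\left(g \right)} = \frac{1}{2 g}$
$\left(49 + G{\left(3 \right)}\right) J{\left(-5 - 1 \right)} = \left(49 + 2 \cdot 3\right) \frac{1}{2 \left(-5 - 1\right)} = \left(49 + 6\right) \frac{1}{2 \left(-5 - 1\right)} = 55 \frac{1}{2 \left(-6\right)} = 55 \cdot \frac{1}{2} \left(- \frac{1}{6}\right) = 55 \left(- \frac{1}{12}\right) = - \frac{55}{12}$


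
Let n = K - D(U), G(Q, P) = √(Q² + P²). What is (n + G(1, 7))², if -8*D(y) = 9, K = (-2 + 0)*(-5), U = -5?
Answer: 11121/64 + 445*√2/4 ≈ 331.10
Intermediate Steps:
K = 10 (K = -2*(-5) = 10)
D(y) = -9/8 (D(y) = -⅛*9 = -9/8)
G(Q, P) = √(P² + Q²)
n = 89/8 (n = 10 - 1*(-9/8) = 10 + 9/8 = 89/8 ≈ 11.125)
(n + G(1, 7))² = (89/8 + √(7² + 1²))² = (89/8 + √(49 + 1))² = (89/8 + √50)² = (89/8 + 5*√2)²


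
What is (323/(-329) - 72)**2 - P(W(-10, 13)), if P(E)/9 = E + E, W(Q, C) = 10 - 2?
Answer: 560941417/108241 ≈ 5182.3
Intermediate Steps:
W(Q, C) = 8
P(E) = 18*E (P(E) = 9*(E + E) = 9*(2*E) = 18*E)
(323/(-329) - 72)**2 - P(W(-10, 13)) = (323/(-329) - 72)**2 - 18*8 = (323*(-1/329) - 72)**2 - 1*144 = (-323/329 - 72)**2 - 144 = (-24011/329)**2 - 144 = 576528121/108241 - 144 = 560941417/108241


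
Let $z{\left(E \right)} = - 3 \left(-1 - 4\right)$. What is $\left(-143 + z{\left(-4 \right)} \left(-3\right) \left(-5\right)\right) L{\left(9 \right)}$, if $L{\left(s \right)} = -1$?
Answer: $-82$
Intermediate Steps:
$z{\left(E \right)} = 15$ ($z{\left(E \right)} = \left(-3\right) \left(-5\right) = 15$)
$\left(-143 + z{\left(-4 \right)} \left(-3\right) \left(-5\right)\right) L{\left(9 \right)} = \left(-143 + 15 \left(-3\right) \left(-5\right)\right) \left(-1\right) = \left(-143 - -225\right) \left(-1\right) = \left(-143 + 225\right) \left(-1\right) = 82 \left(-1\right) = -82$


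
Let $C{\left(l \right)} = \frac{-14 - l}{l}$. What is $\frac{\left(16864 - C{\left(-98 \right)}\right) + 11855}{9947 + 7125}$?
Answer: $\frac{201039}{119504} \approx 1.6823$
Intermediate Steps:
$C{\left(l \right)} = \frac{-14 - l}{l}$
$\frac{\left(16864 - C{\left(-98 \right)}\right) + 11855}{9947 + 7125} = \frac{\left(16864 - \frac{-14 - -98}{-98}\right) + 11855}{9947 + 7125} = \frac{\left(16864 - - \frac{-14 + 98}{98}\right) + 11855}{17072} = \left(\left(16864 - \left(- \frac{1}{98}\right) 84\right) + 11855\right) \frac{1}{17072} = \left(\left(16864 - - \frac{6}{7}\right) + 11855\right) \frac{1}{17072} = \left(\left(16864 + \frac{6}{7}\right) + 11855\right) \frac{1}{17072} = \left(\frac{118054}{7} + 11855\right) \frac{1}{17072} = \frac{201039}{7} \cdot \frac{1}{17072} = \frac{201039}{119504}$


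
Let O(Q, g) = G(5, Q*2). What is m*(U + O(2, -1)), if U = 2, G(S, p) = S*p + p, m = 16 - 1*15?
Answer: 26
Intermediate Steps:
m = 1 (m = 16 - 15 = 1)
G(S, p) = p + S*p
O(Q, g) = 12*Q (O(Q, g) = (Q*2)*(1 + 5) = (2*Q)*6 = 12*Q)
m*(U + O(2, -1)) = 1*(2 + 12*2) = 1*(2 + 24) = 1*26 = 26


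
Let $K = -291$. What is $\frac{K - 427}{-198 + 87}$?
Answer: $\frac{718}{111} \approx 6.4685$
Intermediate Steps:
$\frac{K - 427}{-198 + 87} = \frac{-291 - 427}{-198 + 87} = - \frac{718}{-111} = \left(-718\right) \left(- \frac{1}{111}\right) = \frac{718}{111}$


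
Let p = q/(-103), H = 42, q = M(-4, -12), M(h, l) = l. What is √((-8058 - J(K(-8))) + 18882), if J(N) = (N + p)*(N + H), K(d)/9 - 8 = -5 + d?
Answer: √113403309/103 ≈ 103.39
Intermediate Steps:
q = -12
p = 12/103 (p = -12/(-103) = -12*(-1/103) = 12/103 ≈ 0.11650)
K(d) = 27 + 9*d (K(d) = 72 + 9*(-5 + d) = 72 + (-45 + 9*d) = 27 + 9*d)
J(N) = (42 + N)*(12/103 + N) (J(N) = (N + 12/103)*(N + 42) = (12/103 + N)*(42 + N) = (42 + N)*(12/103 + N))
√((-8058 - J(K(-8))) + 18882) = √((-8058 - (504/103 + (27 + 9*(-8))² + 4338*(27 + 9*(-8))/103)) + 18882) = √((-8058 - (504/103 + (27 - 72)² + 4338*(27 - 72)/103)) + 18882) = √((-8058 - (504/103 + (-45)² + (4338/103)*(-45))) + 18882) = √((-8058 - (504/103 + 2025 - 195210/103)) + 18882) = √((-8058 - 1*13869/103) + 18882) = √((-8058 - 13869/103) + 18882) = √(-843843/103 + 18882) = √(1101003/103) = √113403309/103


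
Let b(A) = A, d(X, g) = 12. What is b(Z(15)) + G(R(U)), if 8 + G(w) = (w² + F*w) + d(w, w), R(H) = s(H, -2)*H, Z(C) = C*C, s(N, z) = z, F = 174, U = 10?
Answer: -2851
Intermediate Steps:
Z(C) = C²
R(H) = -2*H
G(w) = 4 + w² + 174*w (G(w) = -8 + ((w² + 174*w) + 12) = -8 + (12 + w² + 174*w) = 4 + w² + 174*w)
b(Z(15)) + G(R(U)) = 15² + (4 + (-2*10)² + 174*(-2*10)) = 225 + (4 + (-20)² + 174*(-20)) = 225 + (4 + 400 - 3480) = 225 - 3076 = -2851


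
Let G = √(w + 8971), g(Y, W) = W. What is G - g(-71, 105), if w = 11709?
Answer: -105 + 2*√5170 ≈ 38.805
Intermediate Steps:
G = 2*√5170 (G = √(11709 + 8971) = √20680 = 2*√5170 ≈ 143.81)
G - g(-71, 105) = 2*√5170 - 1*105 = 2*√5170 - 105 = -105 + 2*√5170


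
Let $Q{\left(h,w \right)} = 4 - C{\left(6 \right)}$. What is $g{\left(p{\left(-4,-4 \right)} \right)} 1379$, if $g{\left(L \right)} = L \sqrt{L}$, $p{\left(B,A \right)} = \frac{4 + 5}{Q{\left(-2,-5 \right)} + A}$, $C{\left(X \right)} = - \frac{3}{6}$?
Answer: $74466 \sqrt{2} \approx 1.0531 \cdot 10^{5}$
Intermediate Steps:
$C{\left(X \right)} = - \frac{1}{2}$ ($C{\left(X \right)} = \left(-3\right) \frac{1}{6} = - \frac{1}{2}$)
$Q{\left(h,w \right)} = \frac{9}{2}$ ($Q{\left(h,w \right)} = 4 - - \frac{1}{2} = 4 + \frac{1}{2} = \frac{9}{2}$)
$p{\left(B,A \right)} = \frac{9}{\frac{9}{2} + A}$ ($p{\left(B,A \right)} = \frac{4 + 5}{\frac{9}{2} + A} = \frac{9}{\frac{9}{2} + A}$)
$g{\left(L \right)} = L^{\frac{3}{2}}$
$g{\left(p{\left(-4,-4 \right)} \right)} 1379 = \left(\frac{18}{9 + 2 \left(-4\right)}\right)^{\frac{3}{2}} \cdot 1379 = \left(\frac{18}{9 - 8}\right)^{\frac{3}{2}} \cdot 1379 = \left(\frac{18}{1}\right)^{\frac{3}{2}} \cdot 1379 = \left(18 \cdot 1\right)^{\frac{3}{2}} \cdot 1379 = 18^{\frac{3}{2}} \cdot 1379 = 54 \sqrt{2} \cdot 1379 = 74466 \sqrt{2}$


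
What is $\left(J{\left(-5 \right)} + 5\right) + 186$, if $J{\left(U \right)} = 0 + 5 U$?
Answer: $166$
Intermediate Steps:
$J{\left(U \right)} = 5 U$
$\left(J{\left(-5 \right)} + 5\right) + 186 = \left(5 \left(-5\right) + 5\right) + 186 = \left(-25 + 5\right) + 186 = -20 + 186 = 166$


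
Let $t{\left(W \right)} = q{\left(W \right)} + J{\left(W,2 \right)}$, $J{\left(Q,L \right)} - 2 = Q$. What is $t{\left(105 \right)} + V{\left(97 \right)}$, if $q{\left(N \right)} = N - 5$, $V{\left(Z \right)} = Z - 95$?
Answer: $209$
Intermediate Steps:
$V{\left(Z \right)} = -95 + Z$
$J{\left(Q,L \right)} = 2 + Q$
$q{\left(N \right)} = -5 + N$
$t{\left(W \right)} = -3 + 2 W$ ($t{\left(W \right)} = \left(-5 + W\right) + \left(2 + W\right) = -3 + 2 W$)
$t{\left(105 \right)} + V{\left(97 \right)} = \left(-3 + 2 \cdot 105\right) + \left(-95 + 97\right) = \left(-3 + 210\right) + 2 = 207 + 2 = 209$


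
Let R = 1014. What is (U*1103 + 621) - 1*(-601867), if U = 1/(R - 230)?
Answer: 472351695/784 ≈ 6.0249e+5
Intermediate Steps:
U = 1/784 (U = 1/(1014 - 230) = 1/784 ≈ 0.0012755)
(U*1103 + 621) - 1*(-601867) = ((1/784)*1103 + 621) - 1*(-601867) = (1103/784 + 621) + 601867 = 487967/784 + 601867 = 472351695/784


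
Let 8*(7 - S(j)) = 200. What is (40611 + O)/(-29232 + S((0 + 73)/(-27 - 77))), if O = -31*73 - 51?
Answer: -38297/29250 ≈ -1.3093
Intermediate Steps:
O = -2314 (O = -2263 - 51 = -2314)
S(j) = -18 (S(j) = 7 - ⅛*200 = 7 - 25 = -18)
(40611 + O)/(-29232 + S((0 + 73)/(-27 - 77))) = (40611 - 2314)/(-29232 - 18) = 38297/(-29250) = 38297*(-1/29250) = -38297/29250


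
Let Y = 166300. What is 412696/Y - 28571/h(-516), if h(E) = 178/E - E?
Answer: -292736380064/5531096425 ≈ -52.926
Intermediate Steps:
h(E) = -E + 178/E
412696/Y - 28571/h(-516) = 412696/166300 - 28571/(-1*(-516) + 178/(-516)) = 412696*(1/166300) - 28571/(516 + 178*(-1/516)) = 103174/41575 - 28571/(516 - 89/258) = 103174/41575 - 28571/133039/258 = 103174/41575 - 28571*258/133039 = 103174/41575 - 7371318/133039 = -292736380064/5531096425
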